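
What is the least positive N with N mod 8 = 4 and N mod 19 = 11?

Since 19·3 ≡ 1 (mod 8), take x = 11 + 19·((4−11)·3 mod 8) = 11 + 19·3 = 68.
Check: 68 mod 8 = 4, 68 mod 19 = 11.

68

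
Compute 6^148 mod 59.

20

By repeated squaring mod 59: 6^1≡6, 6^2≡36, 6^4≡57, 6^8≡4, 6^16≡16, 6^32≡20, 6^64≡46, 6^128≡51.
148 = 4 + 16 + 128, so 6^148 ≡ 57·16·51 ≡ 20 (mod 59).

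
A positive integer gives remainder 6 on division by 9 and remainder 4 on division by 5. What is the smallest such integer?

24

x ≡ 4 (mod 5) gives x ∈ {4, 9, 14, 19, 24}.
The first of these with x mod 9 = 6 is 24.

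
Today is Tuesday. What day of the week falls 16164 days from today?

16164 − 2309·7 = 1, so 16164 ≡ 1 (mod 7).
Tuesday + 1 day → Wednesday.

Wednesday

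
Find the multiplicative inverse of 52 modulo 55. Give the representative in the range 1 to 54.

52·18 = 936 = 17·55 + 1, so 52⁻¹ ≡ 18 (mod 55).

18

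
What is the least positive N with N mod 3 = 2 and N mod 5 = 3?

8

x ≡ 2 (mod 3) gives x ∈ {2, 5, 8}.
The first of these with x mod 5 = 3 is 8.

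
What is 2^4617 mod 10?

The units digit of 2^n cycles with period 4: 2, 4, 8, 6, …
4617 mod 4 = 1, so the last digit matches 2^1 = 2.

2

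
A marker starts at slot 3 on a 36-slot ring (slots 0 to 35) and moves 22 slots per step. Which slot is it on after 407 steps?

29

407·22 = 8954.
8954 − 248·36 = 26, so 8954 ≡ 26 (mod 36).
(3 + 26) mod 36 = 29.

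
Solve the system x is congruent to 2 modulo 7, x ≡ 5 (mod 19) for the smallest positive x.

Since 19·3 ≡ 1 (mod 7), take x = 5 + 19·((2−5)·3 mod 7) = 5 + 19·5 = 100.
Check: 100 mod 7 = 2, 100 mod 19 = 5.

100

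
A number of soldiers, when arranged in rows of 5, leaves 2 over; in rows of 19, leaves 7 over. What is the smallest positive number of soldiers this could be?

Since 19·4 ≡ 1 (mod 5), take x = 7 + 19·((2−7)·4 mod 5) = 7 + 19·0 = 7.
Check: 7 mod 5 = 2, 7 mod 19 = 7.

7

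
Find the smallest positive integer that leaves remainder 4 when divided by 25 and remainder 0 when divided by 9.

x ≡ 0 (mod 9) gives x ∈ {0, 9, 18, 27, 36, 45, 54}.
The first of these with x mod 25 = 4 is 54.

54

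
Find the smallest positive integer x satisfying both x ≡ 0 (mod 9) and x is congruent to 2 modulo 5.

x ≡ 2 (mod 5) gives x ∈ {2, 7, 12, 17, 22, 27}.
The first of these with x mod 9 = 0 is 27.

27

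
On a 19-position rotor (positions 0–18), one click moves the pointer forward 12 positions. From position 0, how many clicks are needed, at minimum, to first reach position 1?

8

12·8 = 96 = 5·19 + 1, so 12⁻¹ ≡ 8 (mod 19).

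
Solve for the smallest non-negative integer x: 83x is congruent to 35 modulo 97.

46

83⁻¹ ≡ 90 (mod 97) because 83·90 = 7470 = 77·97 + 1.
So x ≡ 90·35 = 3150 ≡ 46 (mod 97).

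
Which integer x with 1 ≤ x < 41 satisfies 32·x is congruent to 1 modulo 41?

32·9 = 288 = 7·41 + 1, so 32⁻¹ ≡ 9 (mod 41).

9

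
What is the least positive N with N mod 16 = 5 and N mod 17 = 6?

x ≡ 5 (mod 16) gives x ∈ {5, 21, 37, 53, 69, 85, 101, 117, …}.
The first of these with x mod 17 = 6 is 261.

261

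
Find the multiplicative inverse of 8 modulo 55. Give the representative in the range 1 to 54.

7

55 = 6·8 + 7
8 = 1·7 + 1
7 = 7·1 + 0
Back-substituting gives 8·7 ≡ 1 (mod 55).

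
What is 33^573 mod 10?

3

Last digits of 3^n: 3, 9, 7, 1 (period 4).
573 mod 4 = 1, so the last digit matches 3^1 = 3.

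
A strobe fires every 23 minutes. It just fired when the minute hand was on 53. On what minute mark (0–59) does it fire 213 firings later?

32

213·23 = 4899.
4899 − 81·60 = 39, so 4899 ≡ 39 (mod 60).
(53 + 39) mod 60 = 32.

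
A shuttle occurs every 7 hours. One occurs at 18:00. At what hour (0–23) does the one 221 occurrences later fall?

5

221·7 = 1547.
1547 − 64·24 = 11, so 1547 ≡ 11 (mod 24).
(18 + 11) mod 24 = 5.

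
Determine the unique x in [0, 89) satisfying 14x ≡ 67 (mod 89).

The inverse of 14 mod 89 is 70 (since 14·70 = 980 ≡ 1).
So x ≡ 70·67 = 4690 ≡ 62 (mod 89).
Check: 14·62 = 868 = 9·89 + 67.

62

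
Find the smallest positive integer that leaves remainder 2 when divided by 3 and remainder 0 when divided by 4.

8

Since 4·1 ≡ 1 (mod 3), take x = 0 + 4·((2−0)·1 mod 3) = 0 + 4·2 = 8.
Check: 8 mod 3 = 2, 8 mod 4 = 0.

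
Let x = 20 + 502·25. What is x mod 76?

502·25 = 12550.
12550 mod 76 = 10 (since 165·76 = 12540).
(20 + 10) mod 76 = 30.

30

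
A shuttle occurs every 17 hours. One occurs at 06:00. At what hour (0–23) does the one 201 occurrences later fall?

201·17 = 3417.
3417 − 142·24 = 9, so 3417 ≡ 9 (mod 24).
(6 + 9) mod 24 = 15.

15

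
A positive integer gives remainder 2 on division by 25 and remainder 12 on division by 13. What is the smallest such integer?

77

x ≡ 12 (mod 13) gives x ∈ {12, 25, 38, 51, 64, 77}.
The first of these with x mod 25 = 2 is 77.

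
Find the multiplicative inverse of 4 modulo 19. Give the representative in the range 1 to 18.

5

19 = 4·4 + 3
4 = 1·3 + 1
3 = 3·1 + 0
Back-substituting gives 4·5 ≡ 1 (mod 19).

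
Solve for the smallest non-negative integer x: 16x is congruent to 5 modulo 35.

The inverse of 16 mod 35 is 11 (since 16·11 = 176 ≡ 1).
Multiplying both sides by 11: x ≡ 11·5 = 55 ≡ 20 (mod 35).

20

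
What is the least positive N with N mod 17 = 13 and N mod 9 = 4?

13

x ≡ 4 (mod 9) gives x ∈ {4, 13}.
The first of these with x mod 17 = 13 is 13.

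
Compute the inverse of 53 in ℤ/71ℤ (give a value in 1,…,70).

71 = 1·53 + 18
53 = 2·18 + 17
18 = 1·17 + 1
17 = 17·1 + 0
Back-substituting gives 53·67 ≡ 1 (mod 71).

67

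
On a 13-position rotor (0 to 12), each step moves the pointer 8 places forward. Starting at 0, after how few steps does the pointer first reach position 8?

8⁻¹ ≡ 5 (mod 13) because 8·5 = 40 = 3·13 + 1.
So x ≡ 5·8 = 40 ≡ 1 (mod 13).

1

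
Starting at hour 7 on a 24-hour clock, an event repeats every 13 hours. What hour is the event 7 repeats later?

7·13 = 91.
91 = 3·24 + 19, so 91 mod 24 = 19.
(7 + 19) mod 24 = 2.

2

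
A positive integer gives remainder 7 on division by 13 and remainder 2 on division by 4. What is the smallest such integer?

x ≡ 2 (mod 4) gives x ∈ {2, 6, 10, 14, 18, 22, 26, 30, …}.
The first of these with x mod 13 = 7 is 46.

46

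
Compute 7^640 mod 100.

1

Successive squares of 7 mod 100: 7^1≡7, 7^2≡49, 7^4≡1, 7^8≡1, 7^16≡1, 7^32≡1, 7^64≡1, 7^128≡1, 7^256≡1, 7^512≡1.
Since 640 = 128 + 512 in binary, 7^640 ≡ 1·1 ≡ 1 (mod 100).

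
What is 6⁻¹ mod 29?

6·5 = 30 = 1·29 + 1, so 6⁻¹ ≡ 5 (mod 29).

5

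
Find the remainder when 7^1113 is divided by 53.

Successive squares of 7 mod 53: 7^1≡7, 7^2≡49, 7^4≡16, 7^8≡44, 7^16≡28, 7^32≡42, 7^64≡15, 7^128≡13, 7^256≡10, 7^512≡47, 7^1024≡36.
1113 = 1 + 8 + 16 + 64 + 1024, so 7^1113 ≡ 7·44·28·15·36 ≡ 9 (mod 53).

9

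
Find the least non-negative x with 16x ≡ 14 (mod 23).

21

The inverse of 16 mod 23 is 13 (since 16·13 = 208 ≡ 1).
So x ≡ 13·14 = 182 ≡ 21 (mod 23).
Check: 16·21 = 336 = 14·23 + 14.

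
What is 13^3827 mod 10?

7

Last digits of 3^n: 3, 9, 7, 1 (period 4).
3827 leaves remainder 3 on division by 4, so 13^3827 ends in 7.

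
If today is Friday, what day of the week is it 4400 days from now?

Tuesday

Dividing 4400 by 7 gives quotient 628 and remainder 4.
Friday + 4 days → Tuesday.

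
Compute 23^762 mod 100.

Successive squares of 23 mod 100: 23^1≡23, 23^2≡29, 23^4≡41, 23^8≡81, 23^16≡61, 23^32≡21, 23^64≡41, 23^128≡81, 23^256≡61, 23^512≡21.
Since 762 = 2 + 8 + 16 + 32 + 64 + 128 + 512 in binary, 23^762 ≡ 29·81·61·21·41·81·21 ≡ 29 (mod 100).

29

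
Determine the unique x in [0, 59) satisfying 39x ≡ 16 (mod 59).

The inverse of 39 mod 59 is 56 (since 39·56 = 2184 ≡ 1).
Multiplying both sides by 56: x ≡ 56·16 = 896 ≡ 11 (mod 59).

11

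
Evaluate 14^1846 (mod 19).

Square-and-reduce mod 19: 14^1≡14, 14^2≡6, 14^4≡17, 14^8≡4, 14^16≡16, 14^32≡9, 14^64≡5, 14^128≡6, 14^256≡17, 14^512≡4, 14^1024≡16.
1846 = 2 + 4 + 16 + 32 + 256 + 512 + 1024, so 14^1846 ≡ 6·17·16·9·17·4·16 ≡ 5 (mod 19).

5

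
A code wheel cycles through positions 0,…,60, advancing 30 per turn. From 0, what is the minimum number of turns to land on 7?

47

The inverse of 30 mod 61 is 59 (since 30·59 = 1770 ≡ 1).
Multiplying both sides by 59: x ≡ 59·7 = 413 ≡ 47 (mod 61).
Check: 30·47 = 1410 = 23·61 + 7.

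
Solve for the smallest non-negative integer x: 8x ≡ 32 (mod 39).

The inverse of 8 mod 39 is 5 (since 8·5 = 40 ≡ 1).
So x ≡ 5·32 = 160 ≡ 4 (mod 39).

4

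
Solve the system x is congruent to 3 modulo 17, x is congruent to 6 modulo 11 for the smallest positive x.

Since 11·14 ≡ 1 (mod 17), take x = 6 + 11·((3−6)·14 mod 17) = 6 + 11·9 = 105.
Check: 105 mod 17 = 3, 105 mod 11 = 6.

105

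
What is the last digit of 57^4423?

Last digits of 7^n: 7, 9, 3, 1 (period 4).
4423 mod 4 = 3, so the last digit matches 7^3 = 3.

3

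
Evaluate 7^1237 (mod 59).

12

Successive squares of 7 mod 59: 7^1≡7, 7^2≡49, 7^4≡41, 7^8≡29, 7^16≡15, 7^32≡48, 7^64≡3, 7^128≡9, 7^256≡22, 7^512≡12, 7^1024≡26.
Since 1237 = 1 + 4 + 16 + 64 + 128 + 1024 in binary, 7^1237 ≡ 7·41·15·3·9·26 ≡ 12 (mod 59).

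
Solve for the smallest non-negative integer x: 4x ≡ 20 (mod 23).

5

The inverse of 4 mod 23 is 6 (since 4·6 = 24 ≡ 1).
So x ≡ 6·20 = 120 ≡ 5 (mod 23).
Check: 4·5 = 20 = 0·23 + 20.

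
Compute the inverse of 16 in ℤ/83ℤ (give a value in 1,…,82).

83 = 5·16 + 3
16 = 5·3 + 1
3 = 3·1 + 0
Back-substituting gives 16·26 ≡ 1 (mod 83).

26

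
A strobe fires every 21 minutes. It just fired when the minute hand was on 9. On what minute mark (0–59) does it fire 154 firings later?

3

154·21 = 3234.
3234 mod 60 = 54 (since 53·60 = 3180).
(9 + 54) mod 60 = 3.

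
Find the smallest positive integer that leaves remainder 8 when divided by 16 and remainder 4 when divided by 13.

56

x ≡ 4 (mod 13) gives x ∈ {4, 17, 30, 43, 56}.
The first of these with x mod 16 = 8 is 56.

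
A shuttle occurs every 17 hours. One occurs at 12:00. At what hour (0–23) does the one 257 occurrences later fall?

257·17 = 4369.
4369 mod 24 = 1 (since 182·24 = 4368).
(12 + 1) mod 24 = 13.

13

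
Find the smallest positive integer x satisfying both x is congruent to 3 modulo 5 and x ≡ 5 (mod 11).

x ≡ 3 (mod 5) gives x ∈ {3, 8, 13, 18, 23, 28, 33, 38}.
The first of these with x mod 11 = 5 is 38.

38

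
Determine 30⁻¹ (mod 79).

29

30·29 = 870 = 11·79 + 1, so 30⁻¹ ≡ 29 (mod 79).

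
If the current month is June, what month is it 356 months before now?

Dividing 356 by 12 gives quotient 29 and remainder 8.
June − 8 months → October.

October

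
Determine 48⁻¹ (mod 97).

97 = 2·48 + 1
48 = 48·1 + 0
Back-substituting gives 48·95 ≡ 1 (mod 97).

95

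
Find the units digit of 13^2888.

Powers of 3 mod 10 repeat with period 4: 3, 9, 7, 1.
2888 mod 4 = 0, so the last digit matches 3^4 = 1.

1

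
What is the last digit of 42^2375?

8

The units digit of 42^n cycles with period 4: 2, 4, 8, 6, …
2375 leaves remainder 3 on division by 4, so 42^2375 ends in 8.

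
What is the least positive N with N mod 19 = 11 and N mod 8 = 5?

125

x ≡ 5 (mod 8) gives x ∈ {5, 13, 21, 29, 37, 45, 53, 61, …}.
The first of these with x mod 19 = 11 is 125.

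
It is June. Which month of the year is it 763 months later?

Dividing 763 by 12 gives quotient 63 and remainder 7.
June + 7 months → January.

January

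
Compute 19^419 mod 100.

Successive squares of 19 mod 100: 19^1≡19, 19^2≡61, 19^4≡21, 19^8≡41, 19^16≡81, 19^32≡61, 19^64≡21, 19^128≡41, 19^256≡81.
Since 419 = 1 + 2 + 32 + 128 + 256 in binary, 19^419 ≡ 19·61·61·41·81 ≡ 79 (mod 100).

79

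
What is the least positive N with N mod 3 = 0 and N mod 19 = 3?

3

Since 19·1 ≡ 1 (mod 3), take x = 3 + 19·((0−3)·1 mod 3) = 3 + 19·0 = 3.
Check: 3 mod 3 = 0, 3 mod 19 = 3.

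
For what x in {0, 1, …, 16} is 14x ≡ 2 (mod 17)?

14⁻¹ ≡ 11 (mod 17) because 14·11 = 154 = 9·17 + 1.
So x ≡ 11·2 = 22 ≡ 5 (mod 17).

5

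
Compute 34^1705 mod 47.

12

Square-and-reduce mod 47: 34^1≡34, 34^2≡28, 34^4≡32, 34^8≡37, 34^16≡6, 34^32≡36, 34^64≡27, 34^128≡24, 34^256≡12, 34^512≡3, 34^1024≡9.
Since 1705 = 1 + 8 + 32 + 128 + 512 + 1024 in binary, 34^1705 ≡ 34·37·36·24·3·9 ≡ 12 (mod 47).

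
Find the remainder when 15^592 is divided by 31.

Square-and-reduce mod 31: 15^1≡15, 15^2≡8, 15^4≡2, 15^8≡4, 15^16≡16, 15^32≡8, 15^64≡2, 15^128≡4, 15^256≡16, 15^512≡8.
Since 592 = 16 + 64 + 512 in binary, 15^592 ≡ 16·2·8 ≡ 8 (mod 31).

8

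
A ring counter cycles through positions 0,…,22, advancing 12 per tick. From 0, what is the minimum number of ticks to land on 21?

12⁻¹ ≡ 2 (mod 23) because 12·2 = 24 = 1·23 + 1.
Multiplying both sides by 2: x ≡ 2·21 = 42 ≡ 19 (mod 23).

19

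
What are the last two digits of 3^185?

43

Square-and-reduce mod 100: 3^1≡3, 3^2≡9, 3^4≡81, 3^8≡61, 3^16≡21, 3^32≡41, 3^64≡81, 3^128≡61.
185 = 1 + 8 + 16 + 32 + 128, so 3^185 ≡ 3·61·21·41·61 ≡ 43 (mod 100).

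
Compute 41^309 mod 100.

61

Successive squares of 41 mod 100: 41^1≡41, 41^2≡81, 41^4≡61, 41^8≡21, 41^16≡41, 41^32≡81, 41^64≡61, 41^128≡21, 41^256≡41.
Since 309 = 1 + 4 + 16 + 32 + 256 in binary, 41^309 ≡ 41·61·41·81·41 ≡ 61 (mod 100).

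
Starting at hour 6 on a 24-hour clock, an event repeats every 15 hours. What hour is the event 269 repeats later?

9

269·15 = 4035.
4035 mod 24 = 3 (since 168·24 = 4032).
(6 + 3) mod 24 = 9.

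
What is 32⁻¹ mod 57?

57 = 1·32 + 25
32 = 1·25 + 7
25 = 3·7 + 4
7 = 1·4 + 3
4 = 1·3 + 1
3 = 3·1 + 0
Back-substituting gives 32·41 ≡ 1 (mod 57).

41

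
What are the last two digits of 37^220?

01

Successive squares of 37 mod 100: 37^1≡37, 37^2≡69, 37^4≡61, 37^8≡21, 37^16≡41, 37^32≡81, 37^64≡61, 37^128≡21.
220 = 4 + 8 + 16 + 64 + 128, so 37^220 ≡ 61·21·41·61·21 ≡ 1 (mod 100).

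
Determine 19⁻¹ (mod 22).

22 = 1·19 + 3
19 = 6·3 + 1
3 = 3·1 + 0
Back-substituting gives 19·7 ≡ 1 (mod 22).

7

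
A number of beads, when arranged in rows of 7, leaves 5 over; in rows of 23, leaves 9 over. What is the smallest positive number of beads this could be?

x ≡ 5 (mod 7) gives x ∈ {5, 12, 19, 26, 33, 40, 47, 54, …}.
The first of these with x mod 23 = 9 is 124.

124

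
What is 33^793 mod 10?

The units digit of 33^n cycles with period 4: 3, 9, 7, 1, …
793 mod 4 = 1, so the last digit matches 3^1 = 3.

3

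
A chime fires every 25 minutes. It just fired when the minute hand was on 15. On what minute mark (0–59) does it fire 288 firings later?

288·25 = 7200.
Dividing 7200 by 60 gives quotient 120 and remainder 0.
(15 + 0) mod 60 = 15.

15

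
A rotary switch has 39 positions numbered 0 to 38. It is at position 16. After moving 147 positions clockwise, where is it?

147 mod 39 = 30 (since 3·39 = 117).
(16 + 30) mod 39 = 7.

7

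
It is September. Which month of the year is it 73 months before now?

August

73 − 6·12 = 1, so 73 ≡ 1 (mod 12).
September − 1 month → August.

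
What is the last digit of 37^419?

3

Last digits of 7^n: 7, 9, 3, 1 (period 4).
419 mod 4 = 3, so the last digit matches 7^3 = 3.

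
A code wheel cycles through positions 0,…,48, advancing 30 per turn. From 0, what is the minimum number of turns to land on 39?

The inverse of 30 mod 49 is 18 (since 30·18 = 540 ≡ 1).
Multiplying both sides by 18: x ≡ 18·39 = 702 ≡ 16 (mod 49).
Check: 30·16 = 480 = 9·49 + 39.

16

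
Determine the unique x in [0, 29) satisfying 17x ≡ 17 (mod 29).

The inverse of 17 mod 29 is 12 (since 17·12 = 204 ≡ 1).
Multiplying both sides by 12: x ≡ 12·17 = 204 ≡ 1 (mod 29).
Check: 17·1 = 17 = 0·29 + 17.

1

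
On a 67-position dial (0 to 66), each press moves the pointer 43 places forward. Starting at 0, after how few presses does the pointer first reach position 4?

The inverse of 43 mod 67 is 53 (since 43·53 = 2279 ≡ 1).
Multiplying both sides by 53: x ≡ 53·4 = 212 ≡ 11 (mod 67).
Check: 43·11 = 473 = 7·67 + 4.

11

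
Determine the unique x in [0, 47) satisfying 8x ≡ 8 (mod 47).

1

8⁻¹ ≡ 6 (mod 47) because 8·6 = 48 = 1·47 + 1.
Multiplying both sides by 6: x ≡ 6·8 = 48 ≡ 1 (mod 47).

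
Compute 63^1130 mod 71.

Successive squares of 63 mod 71: 63^1≡63, 63^2≡64, 63^4≡49, 63^8≡58, 63^16≡27, 63^32≡19, 63^64≡6, 63^128≡36, 63^256≡18, 63^512≡40, 63^1024≡38.
1130 = 2 + 8 + 32 + 64 + 1024, so 63^1130 ≡ 64·58·19·6·38 ≡ 20 (mod 71).

20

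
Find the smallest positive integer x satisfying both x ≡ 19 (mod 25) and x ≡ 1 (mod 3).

Since 3·17 ≡ 1 (mod 25), take x = 1 + 3·((19−1)·17 mod 25) = 1 + 3·6 = 19.
Check: 19 mod 25 = 19, 19 mod 3 = 1.

19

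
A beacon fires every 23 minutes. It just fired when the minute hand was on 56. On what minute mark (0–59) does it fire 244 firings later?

28

244·23 = 5612.
5612 = 93·60 + 32, so 5612 mod 60 = 32.
(56 + 32) mod 60 = 28.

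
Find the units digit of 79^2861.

9

Last digits of 9^n: 9, 1 (period 2).
2861 mod 2 = 1, so the last digit matches 9^1 = 9.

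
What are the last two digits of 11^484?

By repeated squaring mod 100: 11^1≡11, 11^2≡21, 11^4≡41, 11^8≡81, 11^16≡61, 11^32≡21, 11^64≡41, 11^128≡81, 11^256≡61.
484 = 4 + 32 + 64 + 128 + 256, so 11^484 ≡ 41·21·41·81·61 ≡ 41 (mod 100).

41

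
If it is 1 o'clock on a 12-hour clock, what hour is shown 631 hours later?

8

631 mod 12 = 7 (since 52·12 = 624).
1 + 7 → 8 on a 12-hour dial.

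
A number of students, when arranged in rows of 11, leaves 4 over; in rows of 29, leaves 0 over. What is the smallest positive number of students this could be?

290

x ≡ 4 (mod 11) gives x ∈ {4, 15, 26, 37, 48, 59, 70, 81, …}.
The first of these with x mod 29 = 0 is 290.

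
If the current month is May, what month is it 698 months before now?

698 − 58·12 = 2, so 698 ≡ 2 (mod 12).
May − 2 months → March.

March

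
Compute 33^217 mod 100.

73

Successive squares of 33 mod 100: 33^1≡33, 33^2≡89, 33^4≡21, 33^8≡41, 33^16≡81, 33^32≡61, 33^64≡21, 33^128≡41.
Since 217 = 1 + 8 + 16 + 64 + 128 in binary, 33^217 ≡ 33·41·81·21·41 ≡ 73 (mod 100).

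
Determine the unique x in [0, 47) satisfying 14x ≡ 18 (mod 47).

8

The inverse of 14 mod 47 is 37 (since 14·37 = 518 ≡ 1).
So x ≡ 37·18 = 666 ≡ 8 (mod 47).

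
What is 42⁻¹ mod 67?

67 = 1·42 + 25
42 = 1·25 + 17
25 = 1·17 + 8
17 = 2·8 + 1
8 = 8·1 + 0
Back-substituting gives 42·8 ≡ 1 (mod 67).

8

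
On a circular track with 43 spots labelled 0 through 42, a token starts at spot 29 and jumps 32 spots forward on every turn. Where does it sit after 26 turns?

26·32 = 832.
832 mod 43 = 15 (since 19·43 = 817).
(29 + 15) mod 43 = 1.

1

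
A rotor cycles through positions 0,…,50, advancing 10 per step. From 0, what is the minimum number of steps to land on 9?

6

The inverse of 10 mod 51 is 46 (since 10·46 = 460 ≡ 1).
Multiplying both sides by 46: x ≡ 46·9 = 414 ≡ 6 (mod 51).
Check: 10·6 = 60 = 1·51 + 9.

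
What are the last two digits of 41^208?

21

By repeated squaring mod 100: 41^1≡41, 41^2≡81, 41^4≡61, 41^8≡21, 41^16≡41, 41^32≡81, 41^64≡61, 41^128≡21.
Since 208 = 16 + 64 + 128 in binary, 41^208 ≡ 41·61·21 ≡ 21 (mod 100).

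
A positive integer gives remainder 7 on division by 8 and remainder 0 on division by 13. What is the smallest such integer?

39

Since 13·5 ≡ 1 (mod 8), take x = 0 + 13·((7−0)·5 mod 8) = 0 + 13·3 = 39.
Check: 39 mod 8 = 7, 39 mod 13 = 0.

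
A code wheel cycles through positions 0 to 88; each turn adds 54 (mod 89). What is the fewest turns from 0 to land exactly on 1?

61

54·61 = 3294 = 37·89 + 1, so 54⁻¹ ≡ 61 (mod 89).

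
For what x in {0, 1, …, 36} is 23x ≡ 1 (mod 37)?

29

23⁻¹ ≡ 29 (mod 37) because 23·29 = 667 = 18·37 + 1.
So x ≡ 29·1 = 29 ≡ 29 (mod 37).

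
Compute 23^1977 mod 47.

Successive squares of 23 mod 47: 23^1≡23, 23^2≡12, 23^4≡3, 23^8≡9, 23^16≡34, 23^32≡28, 23^64≡32, 23^128≡37, 23^256≡6, 23^512≡36, 23^1024≡27.
1977 = 1 + 8 + 16 + 32 + 128 + 256 + 512 + 1024, so 23^1977 ≡ 23·9·34·28·37·6·36·27 ≡ 45 (mod 47).

45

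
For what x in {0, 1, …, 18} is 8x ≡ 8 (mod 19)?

The inverse of 8 mod 19 is 12 (since 8·12 = 96 ≡ 1).
Multiplying both sides by 12: x ≡ 12·8 = 96 ≡ 1 (mod 19).
Check: 8·1 = 8 = 0·19 + 8.

1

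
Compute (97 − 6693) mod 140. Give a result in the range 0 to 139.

124

6693 − 47·140 = 113, so 6693 ≡ 113 (mod 140).
(97 − 113) mod 140 = 124.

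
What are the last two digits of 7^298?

Square-and-reduce mod 100: 7^1≡7, 7^2≡49, 7^4≡1, 7^8≡1, 7^16≡1, 7^32≡1, 7^64≡1, 7^128≡1, 7^256≡1.
298 = 2 + 8 + 32 + 256, so 7^298 ≡ 49·1·1·1 ≡ 49 (mod 100).

49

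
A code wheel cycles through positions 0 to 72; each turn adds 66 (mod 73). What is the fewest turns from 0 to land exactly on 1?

66·52 = 3432 = 47·73 + 1, so 66⁻¹ ≡ 52 (mod 73).

52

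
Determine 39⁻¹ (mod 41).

41 = 1·39 + 2
39 = 19·2 + 1
2 = 2·1 + 0
Back-substituting gives 39·20 ≡ 1 (mod 41).

20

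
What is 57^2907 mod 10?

3

Powers of 7 mod 10 repeat with period 4: 7, 9, 3, 1.
2907 leaves remainder 3 on division by 4, so 57^2907 ends in 3.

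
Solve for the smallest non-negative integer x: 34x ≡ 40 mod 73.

57

The inverse of 34 mod 73 is 58 (since 34·58 = 1972 ≡ 1).
So x ≡ 58·40 = 2320 ≡ 57 (mod 73).
Check: 34·57 = 1938 = 26·73 + 40.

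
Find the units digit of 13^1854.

Powers of 3 mod 10 repeat with period 4: 3, 9, 7, 1.
1854 leaves remainder 2 on division by 4, so 13^1854 ends in 9.

9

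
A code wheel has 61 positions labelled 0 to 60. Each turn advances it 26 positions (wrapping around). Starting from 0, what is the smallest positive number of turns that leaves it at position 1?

26·54 = 1404 = 23·61 + 1, so 26⁻¹ ≡ 54 (mod 61).

54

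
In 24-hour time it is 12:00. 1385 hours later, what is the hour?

Dividing 1385 by 24 gives quotient 57 and remainder 17.
(12 + 17) mod 24 = 5.

5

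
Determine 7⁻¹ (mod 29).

25

29 = 4·7 + 1
7 = 7·1 + 0
Back-substituting gives 7·25 ≡ 1 (mod 29).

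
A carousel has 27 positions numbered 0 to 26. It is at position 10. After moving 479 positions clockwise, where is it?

3

479 = 17·27 + 20, so 479 mod 27 = 20.
(10 + 20) mod 27 = 3.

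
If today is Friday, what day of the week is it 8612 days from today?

8612 − 1230·7 = 2, so 8612 ≡ 2 (mod 7).
Friday + 2 days → Sunday.

Sunday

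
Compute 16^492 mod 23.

By repeated squaring mod 23: 16^1≡16, 16^2≡3, 16^4≡9, 16^8≡12, 16^16≡6, 16^32≡13, 16^64≡8, 16^128≡18, 16^256≡2.
492 = 4 + 8 + 32 + 64 + 128 + 256, so 16^492 ≡ 9·12·13·8·18·2 ≡ 12 (mod 23).

12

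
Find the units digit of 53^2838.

Last digits of 3^n: 3, 9, 7, 1 (period 4).
2838 leaves remainder 2 on division by 4, so 53^2838 ends in 9.

9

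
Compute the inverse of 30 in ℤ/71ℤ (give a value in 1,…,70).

71 = 2·30 + 11
30 = 2·11 + 8
11 = 1·8 + 3
8 = 2·3 + 2
3 = 1·2 + 1
2 = 2·1 + 0
Back-substituting gives 30·45 ≡ 1 (mod 71).

45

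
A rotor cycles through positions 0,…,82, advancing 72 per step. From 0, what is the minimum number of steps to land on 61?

The inverse of 72 mod 83 is 15 (since 72·15 = 1080 ≡ 1).
So x ≡ 15·61 = 915 ≡ 2 (mod 83).

2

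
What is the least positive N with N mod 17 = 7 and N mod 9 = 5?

41

x ≡ 5 (mod 9) gives x ∈ {5, 14, 23, 32, 41}.
The first of these with x mod 17 = 7 is 41.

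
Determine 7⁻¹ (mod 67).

48

67 = 9·7 + 4
7 = 1·4 + 3
4 = 1·3 + 1
3 = 3·1 + 0
Back-substituting gives 7·48 ≡ 1 (mod 67).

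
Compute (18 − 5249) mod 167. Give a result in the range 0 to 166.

113

5249 − 31·167 = 72, so 5249 ≡ 72 (mod 167).
(18 − 72) mod 167 = 113.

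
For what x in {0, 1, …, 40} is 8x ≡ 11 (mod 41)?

8⁻¹ ≡ 36 (mod 41) because 8·36 = 288 = 7·41 + 1.
Multiplying both sides by 36: x ≡ 36·11 = 396 ≡ 27 (mod 41).
Check: 8·27 = 216 = 5·41 + 11.

27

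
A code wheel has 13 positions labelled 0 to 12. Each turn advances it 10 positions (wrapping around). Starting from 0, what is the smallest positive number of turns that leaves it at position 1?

10·4 = 40 = 3·13 + 1, so 10⁻¹ ≡ 4 (mod 13).

4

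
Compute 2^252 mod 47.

Successive squares of 2 mod 47: 2^1≡2, 2^2≡4, 2^4≡16, 2^8≡21, 2^16≡18, 2^32≡42, 2^64≡25, 2^128≡14.
Since 252 = 4 + 8 + 16 + 32 + 64 + 128 in binary, 2^252 ≡ 16·21·18·42·25·14 ≡ 24 (mod 47).

24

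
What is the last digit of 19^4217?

The units digit of 19^n cycles with period 2: 9, 1, …
4217 mod 2 = 1, so the last digit matches 9^1 = 9.

9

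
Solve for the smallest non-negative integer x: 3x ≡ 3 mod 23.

3⁻¹ ≡ 8 (mod 23) because 3·8 = 24 = 1·23 + 1.
Multiplying both sides by 8: x ≡ 8·3 = 24 ≡ 1 (mod 23).
Check: 3·1 = 3 = 0·23 + 3.

1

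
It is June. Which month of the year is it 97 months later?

97 = 8·12 + 1, so 97 mod 12 = 1.
June + 1 month → July.

July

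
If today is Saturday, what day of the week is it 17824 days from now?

17824 = 2546·7 + 2, so 17824 mod 7 = 2.
Saturday + 2 days → Monday.

Monday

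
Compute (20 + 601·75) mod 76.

27

601·75 = 45075.
45075 − 593·76 = 7, so 45075 ≡ 7 (mod 76).
(20 + 7) mod 76 = 27.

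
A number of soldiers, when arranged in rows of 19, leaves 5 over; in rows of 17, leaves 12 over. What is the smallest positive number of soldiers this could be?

x ≡ 12 (mod 17) gives x ∈ {12, 29, 46, 63, 80, 97, 114, 131, …}.
The first of these with x mod 19 = 5 is 233.

233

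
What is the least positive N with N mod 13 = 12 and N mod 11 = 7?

51

x ≡ 7 (mod 11) gives x ∈ {7, 18, 29, 40, 51}.
The first of these with x mod 13 = 12 is 51.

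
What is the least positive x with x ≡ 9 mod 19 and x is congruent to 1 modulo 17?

256

Since 17·9 ≡ 1 (mod 19), take x = 1 + 17·((9−1)·9 mod 19) = 1 + 17·15 = 256.
Check: 256 mod 19 = 9, 256 mod 17 = 1.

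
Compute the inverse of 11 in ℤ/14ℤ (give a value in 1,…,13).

11·9 = 99 = 7·14 + 1, so 11⁻¹ ≡ 9 (mod 14).

9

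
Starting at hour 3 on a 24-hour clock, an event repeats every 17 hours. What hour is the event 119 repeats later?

10

119·17 = 2023.
Dividing 2023 by 24 gives quotient 84 and remainder 7.
(3 + 7) mod 24 = 10.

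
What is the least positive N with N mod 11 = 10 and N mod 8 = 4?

x ≡ 4 (mod 8) gives x ∈ {4, 12, 20, 28, 36, 44, 52, 60, …}.
The first of these with x mod 11 = 10 is 76.

76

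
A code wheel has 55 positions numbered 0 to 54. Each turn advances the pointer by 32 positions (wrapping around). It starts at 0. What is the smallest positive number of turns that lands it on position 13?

9

32⁻¹ ≡ 43 (mod 55) because 32·43 = 1376 = 25·55 + 1.
So x ≡ 43·13 = 559 ≡ 9 (mod 55).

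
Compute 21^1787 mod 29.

Successive squares of 21 mod 29: 21^1≡21, 21^2≡6, 21^4≡7, 21^8≡20, 21^16≡23, 21^32≡7, 21^64≡20, 21^128≡23, 21^256≡7, 21^512≡20, 21^1024≡23.
Since 1787 = 1 + 2 + 8 + 16 + 32 + 64 + 128 + 512 + 1024 in binary, 21^1787 ≡ 21·6·20·23·7·20·23·20·23 ≡ 15 (mod 29).

15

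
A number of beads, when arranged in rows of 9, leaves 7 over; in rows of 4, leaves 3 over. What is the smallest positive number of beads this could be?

7

x ≡ 3 (mod 4) gives x ∈ {3, 7}.
The first of these with x mod 9 = 7 is 7.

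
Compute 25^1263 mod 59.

By repeated squaring mod 59: 25^1≡25, 25^2≡35, 25^4≡45, 25^8≡19, 25^16≡7, 25^32≡49, 25^64≡41, 25^128≡29, 25^256≡15, 25^512≡48, 25^1024≡3.
1263 = 1 + 2 + 4 + 8 + 32 + 64 + 128 + 1024, so 25^1263 ≡ 25·35·45·19·49·41·29·3 ≡ 7 (mod 59).

7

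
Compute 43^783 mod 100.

7

Successive squares of 43 mod 100: 43^1≡43, 43^2≡49, 43^4≡1, 43^8≡1, 43^16≡1, 43^32≡1, 43^64≡1, 43^128≡1, 43^256≡1, 43^512≡1.
783 = 1 + 2 + 4 + 8 + 256 + 512, so 43^783 ≡ 43·49·1·1·1·1 ≡ 7 (mod 100).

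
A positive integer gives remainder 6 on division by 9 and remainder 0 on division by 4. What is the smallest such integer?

24

x ≡ 0 (mod 4) gives x ∈ {0, 4, 8, 12, 16, 20, 24}.
The first of these with x mod 9 = 6 is 24.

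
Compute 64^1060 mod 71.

Successive squares of 64 mod 71: 64^1≡64, 64^2≡49, 64^4≡58, 64^8≡27, 64^16≡19, 64^32≡6, 64^64≡36, 64^128≡18, 64^256≡40, 64^512≡38, 64^1024≡24.
1060 = 4 + 32 + 1024, so 64^1060 ≡ 58·6·24 ≡ 45 (mod 71).

45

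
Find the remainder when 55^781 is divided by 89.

55

By repeated squaring mod 89: 55^1≡55, 55^2≡88, 55^4≡1, 55^8≡1, 55^16≡1, 55^32≡1, 55^64≡1, 55^128≡1, 55^256≡1, 55^512≡1.
Since 781 = 1 + 4 + 8 + 256 + 512 in binary, 55^781 ≡ 55·1·1·1·1 ≡ 55 (mod 89).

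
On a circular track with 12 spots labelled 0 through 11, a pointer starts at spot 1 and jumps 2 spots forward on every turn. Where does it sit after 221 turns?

221·2 = 442.
442 = 36·12 + 10, so 442 mod 12 = 10.
(1 + 10) mod 12 = 11.

11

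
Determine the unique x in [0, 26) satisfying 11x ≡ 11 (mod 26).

1

The inverse of 11 mod 26 is 19 (since 11·19 = 209 ≡ 1).
So x ≡ 19·11 = 209 ≡ 1 (mod 26).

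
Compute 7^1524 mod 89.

Successive squares of 7 mod 89: 7^1≡7, 7^2≡49, 7^4≡87, 7^8≡4, 7^16≡16, 7^32≡78, 7^64≡32, 7^128≡45, 7^256≡67, 7^512≡39, 7^1024≡8.
1524 = 4 + 16 + 32 + 64 + 128 + 256 + 1024, so 7^1524 ≡ 87·16·78·32·45·67·8 ≡ 50 (mod 89).

50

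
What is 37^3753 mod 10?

7

Last digits of 7^n: 7, 9, 3, 1 (period 4).
3753 mod 4 = 1, so the last digit matches 7^1 = 7.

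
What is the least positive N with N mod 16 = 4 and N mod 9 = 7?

x ≡ 7 (mod 9) gives x ∈ {7, 16, 25, 34, 43, 52}.
The first of these with x mod 16 = 4 is 52.

52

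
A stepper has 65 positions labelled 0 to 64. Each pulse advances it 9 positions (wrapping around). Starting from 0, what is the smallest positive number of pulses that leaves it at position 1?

29

65 = 7·9 + 2
9 = 4·2 + 1
2 = 2·1 + 0
Back-substituting gives 9·29 ≡ 1 (mod 65).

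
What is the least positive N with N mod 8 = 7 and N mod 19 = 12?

31

x ≡ 7 (mod 8) gives x ∈ {7, 15, 23, 31}.
The first of these with x mod 19 = 12 is 31.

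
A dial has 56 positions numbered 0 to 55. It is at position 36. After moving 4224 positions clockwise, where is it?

4

Dividing 4224 by 56 gives quotient 75 and remainder 24.
(36 + 24) mod 56 = 4.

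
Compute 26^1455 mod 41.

Square-and-reduce mod 41: 26^1≡26, 26^2≡20, 26^4≡31, 26^8≡18, 26^16≡37, 26^32≡16, 26^64≡10, 26^128≡18, 26^256≡37, 26^512≡16, 26^1024≡10.
1455 = 1 + 2 + 4 + 8 + 32 + 128 + 256 + 1024, so 26^1455 ≡ 26·20·31·18·16·18·37·10 ≡ 3 (mod 41).

3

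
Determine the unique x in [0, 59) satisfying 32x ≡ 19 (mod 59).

32⁻¹ ≡ 24 (mod 59) because 32·24 = 768 = 13·59 + 1.
So x ≡ 24·19 = 456 ≡ 43 (mod 59).

43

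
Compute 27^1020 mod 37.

1

Successive squares of 27 mod 37: 27^1≡27, 27^2≡26, 27^4≡10, 27^8≡26, 27^16≡10, 27^32≡26, 27^64≡10, 27^128≡26, 27^256≡10, 27^512≡26.
Since 1020 = 4 + 8 + 16 + 32 + 64 + 128 + 256 + 512 in binary, 27^1020 ≡ 10·26·10·26·10·26·10·26 ≡ 1 (mod 37).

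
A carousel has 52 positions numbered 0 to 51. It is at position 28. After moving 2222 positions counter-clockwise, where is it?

2222 mod 52 = 38 (since 42·52 = 2184).
(28 − 38) mod 52 = 42.

42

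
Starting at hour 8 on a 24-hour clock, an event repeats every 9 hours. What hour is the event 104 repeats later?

104·9 = 936.
936 − 39·24 = 0, so 936 ≡ 0 (mod 24).
(8 + 0) mod 24 = 8.

8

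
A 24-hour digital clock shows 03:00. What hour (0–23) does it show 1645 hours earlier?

1645 − 68·24 = 13, so 1645 ≡ 13 (mod 24).
(3 − 13) mod 24 = 14.

14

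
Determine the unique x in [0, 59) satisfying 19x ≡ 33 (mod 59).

19⁻¹ ≡ 28 (mod 59) because 19·28 = 532 = 9·59 + 1.
So x ≡ 28·33 = 924 ≡ 39 (mod 59).
Check: 19·39 = 741 = 12·59 + 33.

39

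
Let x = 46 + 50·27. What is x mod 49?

50·27 = 1350.
Dividing 1350 by 49 gives quotient 27 and remainder 27.
(46 + 27) mod 49 = 24.

24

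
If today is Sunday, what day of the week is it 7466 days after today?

7466 mod 7 = 4 (since 1066·7 = 7462).
Sunday + 4 days → Thursday.

Thursday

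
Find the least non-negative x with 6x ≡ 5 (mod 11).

The inverse of 6 mod 11 is 2 (since 6·2 = 12 ≡ 1).
Multiplying both sides by 2: x ≡ 2·5 = 10 ≡ 10 (mod 11).
Check: 6·10 = 60 = 5·11 + 5.

10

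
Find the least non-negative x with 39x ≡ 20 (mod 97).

3

39⁻¹ ≡ 5 (mod 97) because 39·5 = 195 = 2·97 + 1.
Multiplying both sides by 5: x ≡ 5·20 = 100 ≡ 3 (mod 97).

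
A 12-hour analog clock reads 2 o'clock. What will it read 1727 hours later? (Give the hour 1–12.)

Dividing 1727 by 12 gives quotient 143 and remainder 11.
2 + 11 → 1 on a 12-hour dial.

1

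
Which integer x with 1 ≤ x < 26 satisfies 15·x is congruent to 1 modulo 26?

15·7 = 105 = 4·26 + 1, so 15⁻¹ ≡ 7 (mod 26).

7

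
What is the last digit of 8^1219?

2

The units digit of 8^n cycles with period 4: 8, 4, 2, 6, …
1219 leaves remainder 3 on division by 4, so 8^1219 ends in 2.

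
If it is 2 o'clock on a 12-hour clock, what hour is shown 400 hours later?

400 − 33·12 = 4, so 400 ≡ 4 (mod 12).
2 + 4 → 6 on a 12-hour dial.

6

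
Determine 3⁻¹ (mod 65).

22

3·22 = 66 = 1·65 + 1, so 3⁻¹ ≡ 22 (mod 65).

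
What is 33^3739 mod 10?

Last digits of 3^n: 3, 9, 7, 1 (period 4).
3739 leaves remainder 3 on division by 4, so 33^3739 ends in 7.

7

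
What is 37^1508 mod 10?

Powers of 7 mod 10 repeat with period 4: 7, 9, 3, 1.
1508 leaves remainder 0 on division by 4, so 37^1508 ends in 1.

1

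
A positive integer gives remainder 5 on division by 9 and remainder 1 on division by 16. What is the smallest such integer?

113

x ≡ 5 (mod 9) gives x ∈ {5, 14, 23, 32, 41, 50, 59, 68, …}.
The first of these with x mod 16 = 1 is 113.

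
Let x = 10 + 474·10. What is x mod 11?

9

474·10 = 4740.
4740 = 430·11 + 10, so 4740 mod 11 = 10.
(10 + 10) mod 11 = 9.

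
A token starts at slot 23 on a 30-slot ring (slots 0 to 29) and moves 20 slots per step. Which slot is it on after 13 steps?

13·20 = 260.
Dividing 260 by 30 gives quotient 8 and remainder 20.
(23 + 20) mod 30 = 13.

13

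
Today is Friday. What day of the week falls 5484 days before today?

Dividing 5484 by 7 gives quotient 783 and remainder 3.
Friday − 3 days → Tuesday.

Tuesday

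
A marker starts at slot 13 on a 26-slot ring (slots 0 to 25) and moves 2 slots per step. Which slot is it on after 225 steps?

225·2 = 450.
450 = 17·26 + 8, so 450 mod 26 = 8.
(13 + 8) mod 26 = 21.

21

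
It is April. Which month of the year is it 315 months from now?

July

315 − 26·12 = 3, so 315 ≡ 3 (mod 12).
April + 3 months → July.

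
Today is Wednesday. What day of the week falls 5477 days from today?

Dividing 5477 by 7 gives quotient 782 and remainder 3.
Wednesday + 3 days → Saturday.

Saturday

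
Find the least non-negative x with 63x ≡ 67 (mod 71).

36

The inverse of 63 mod 71 is 62 (since 63·62 = 3906 ≡ 1).
Multiplying both sides by 62: x ≡ 62·67 = 4154 ≡ 36 (mod 71).
Check: 63·36 = 2268 = 31·71 + 67.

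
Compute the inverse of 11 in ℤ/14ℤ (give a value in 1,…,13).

11·9 = 99 = 7·14 + 1, so 11⁻¹ ≡ 9 (mod 14).

9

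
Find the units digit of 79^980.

1

The units digit of 79^n cycles with period 2: 9, 1, …
980 leaves remainder 0 on division by 2, so 79^980 ends in 1.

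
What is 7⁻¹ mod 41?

6

41 = 5·7 + 6
7 = 1·6 + 1
6 = 6·1 + 0
Back-substituting gives 7·6 ≡ 1 (mod 41).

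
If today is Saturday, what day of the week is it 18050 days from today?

18050 mod 7 = 4 (since 2578·7 = 18046).
Saturday + 4 days → Wednesday.

Wednesday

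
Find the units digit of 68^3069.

Last digits of 8^n: 8, 4, 2, 6 (period 4).
3069 leaves remainder 1 on division by 4, so 68^3069 ends in 8.

8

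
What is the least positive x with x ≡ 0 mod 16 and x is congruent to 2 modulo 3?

32

x ≡ 2 (mod 3) gives x ∈ {2, 5, 8, 11, 14, 17, 20, 23, …}.
The first of these with x mod 16 = 0 is 32.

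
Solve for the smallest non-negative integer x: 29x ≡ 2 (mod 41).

29⁻¹ ≡ 17 (mod 41) because 29·17 = 493 = 12·41 + 1.
Multiplying both sides by 17: x ≡ 17·2 = 34 ≡ 34 (mod 41).

34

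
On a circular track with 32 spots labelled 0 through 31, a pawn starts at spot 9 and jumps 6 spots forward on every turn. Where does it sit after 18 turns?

21

18·6 = 108.
Dividing 108 by 32 gives quotient 3 and remainder 12.
(9 + 12) mod 32 = 21.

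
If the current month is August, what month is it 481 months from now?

September

481 = 40·12 + 1, so 481 mod 12 = 1.
August + 1 month → September.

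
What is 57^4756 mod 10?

1

Powers of 7 mod 10 repeat with period 4: 7, 9, 3, 1.
4756 mod 4 = 0, so the last digit matches 7^4 = 1.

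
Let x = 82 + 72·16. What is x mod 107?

72·16 = 1152.
1152 − 10·107 = 82, so 1152 ≡ 82 (mod 107).
(82 + 82) mod 107 = 57.

57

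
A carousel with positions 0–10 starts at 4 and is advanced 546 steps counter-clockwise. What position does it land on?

8

546 = 49·11 + 7, so 546 mod 11 = 7.
(4 − 7) mod 11 = 8.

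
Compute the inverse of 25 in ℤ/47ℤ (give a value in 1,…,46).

32

25·32 = 800 = 17·47 + 1, so 25⁻¹ ≡ 32 (mod 47).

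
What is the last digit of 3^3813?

Last digits of 3^n: 3, 9, 7, 1 (period 4).
3813 mod 4 = 1, so the last digit matches 3^1 = 3.

3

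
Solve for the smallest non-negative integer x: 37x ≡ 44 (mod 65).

The inverse of 37 mod 65 is 58 (since 37·58 = 2146 ≡ 1).
Multiplying both sides by 58: x ≡ 58·44 = 2552 ≡ 17 (mod 65).

17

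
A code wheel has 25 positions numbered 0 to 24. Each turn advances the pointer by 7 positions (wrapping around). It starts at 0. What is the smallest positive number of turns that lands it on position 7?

The inverse of 7 mod 25 is 18 (since 7·18 = 126 ≡ 1).
So x ≡ 18·7 = 126 ≡ 1 (mod 25).
Check: 7·1 = 7 = 0·25 + 7.

1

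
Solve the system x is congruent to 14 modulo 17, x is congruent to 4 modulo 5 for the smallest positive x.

x ≡ 4 (mod 5) gives x ∈ {4, 9, 14}.
The first of these with x mod 17 = 14 is 14.

14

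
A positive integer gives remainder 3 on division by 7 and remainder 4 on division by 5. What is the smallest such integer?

24

x ≡ 4 (mod 5) gives x ∈ {4, 9, 14, 19, 24}.
The first of these with x mod 7 = 3 is 24.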